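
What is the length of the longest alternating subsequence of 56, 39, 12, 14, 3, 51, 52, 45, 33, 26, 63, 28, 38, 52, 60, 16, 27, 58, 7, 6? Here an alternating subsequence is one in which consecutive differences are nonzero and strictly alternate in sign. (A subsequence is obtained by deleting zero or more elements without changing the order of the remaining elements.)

A longest alternating subsequence is 56, 12, 14, 3, 51, 45, 63, 28, 38, 16, 27, 7 (positions 1,3,4,5,6,8,11,12,13,16,17,19); its 11 consecutive differences strictly alternate in sign, and length 12 is optimal.

12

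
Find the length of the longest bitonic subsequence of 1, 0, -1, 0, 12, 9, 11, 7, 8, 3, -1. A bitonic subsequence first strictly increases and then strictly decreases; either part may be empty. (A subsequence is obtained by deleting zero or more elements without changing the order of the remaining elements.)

Let inc[i] be the LIS ending at i and dec[i] the longest strictly decreasing subsequence starting at i. inc = [1, 1, 1, 2, 3, 3, 4, 3, 4, 3, 1], dec = [3, 2, 1, 2, 5, 4, 4, 3, 3, 2, 1].
max_i inc[i]+dec[i]−1 = 7, with one witness -1, 0, 12, 11, 8, 3, -1.

7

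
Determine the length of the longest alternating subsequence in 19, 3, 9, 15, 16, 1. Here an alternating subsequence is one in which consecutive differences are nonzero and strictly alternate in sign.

Track the best alternating length ending on an up-step vs a down-step at each position: up/down = 1/1, 1/2, 3/2, 3/2, 3/2, 1/4.
The maximum over both is 4; one such subsequence is 19, 3, 9, 1.

4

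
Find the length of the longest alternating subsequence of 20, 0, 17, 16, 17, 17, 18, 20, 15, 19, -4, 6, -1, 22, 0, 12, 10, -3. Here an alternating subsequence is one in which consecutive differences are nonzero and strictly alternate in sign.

14

Track the best alternating length ending on an up-step vs a down-step at each position: up/down = 1/1, 1/2, 3/2, 3/4, 5/2, 5/2, 5/2, 5/1, 3/6, 7/6, 1/8, 9/8, 9/10, 11/1, 11/12, 13/12, 13/14, 9/14.
The maximum over both is 14; one such subsequence is 20, 0, 17, 16, 17, 15, 19, -4, 6, -1, 22, 0, 12, 10.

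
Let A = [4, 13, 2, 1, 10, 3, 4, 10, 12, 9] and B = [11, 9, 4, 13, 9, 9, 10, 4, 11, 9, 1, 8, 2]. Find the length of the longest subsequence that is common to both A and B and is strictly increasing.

2

For each value that appears in both, track the longest common increasing run ending there.
The best achievable length is 2; one witness is 4, 13 (A-positions 1,2, B-positions 3,4).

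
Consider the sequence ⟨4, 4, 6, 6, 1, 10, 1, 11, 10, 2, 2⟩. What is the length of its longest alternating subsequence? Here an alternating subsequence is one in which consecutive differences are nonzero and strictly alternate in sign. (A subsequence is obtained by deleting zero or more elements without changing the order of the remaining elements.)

7

Track the best alternating length ending on an up-step vs a down-step at each position: up/down = 1/1, 1/1, 2/1, 2/1, 1/3, 4/1, 1/5, 6/1, 6/7, 6/7, 6/7.
The maximum over both is 7; one such subsequence is 4, 6, 1, 10, 1, 11, 10.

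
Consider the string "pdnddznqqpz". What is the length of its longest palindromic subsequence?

6

One longest palindromic subsequence is pnddnp (positions 1,3,4,5,7,10); it reads the same forward and backward, and the interval DP gives dp[1][11] = 6.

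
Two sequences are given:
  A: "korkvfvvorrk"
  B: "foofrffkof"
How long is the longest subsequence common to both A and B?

4

A longest common subsequence is orkf (length 4); the LCS DP confirms no longer common subsequence exists.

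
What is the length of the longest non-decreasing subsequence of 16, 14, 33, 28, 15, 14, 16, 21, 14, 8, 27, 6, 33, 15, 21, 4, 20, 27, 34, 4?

7

Let dp[i] be the longest non-decreasing subsequence ending at position i. Then dp = [1, 1, 2, 2, 2, 2, 3, 4, 3, 1, 5, 1, 6, 4, 5, 1, 5, 6, 7, 2].
The maximum is 7; one witness is 14, 15, 16, 21, 27, 33, 34 at positions 2,5,7,8,11,13,19.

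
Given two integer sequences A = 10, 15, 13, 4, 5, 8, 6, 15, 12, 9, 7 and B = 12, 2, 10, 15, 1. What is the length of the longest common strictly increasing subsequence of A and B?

A longest common strictly increasing subsequence is 10, 15 (length 2); it appears in order in both A and B, and no longer such subsequence exists.

2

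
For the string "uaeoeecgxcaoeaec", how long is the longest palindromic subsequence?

One longest palindromic subsequence is aeocxcoea (positions 2,3,4,7,9,10,12,13,14); it reads the same forward and backward, and the interval DP gives dp[1][16] = 9.

9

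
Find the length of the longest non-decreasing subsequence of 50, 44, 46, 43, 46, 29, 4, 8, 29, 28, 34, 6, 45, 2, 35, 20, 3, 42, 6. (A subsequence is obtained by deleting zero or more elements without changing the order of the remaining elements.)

6

Let dp[i] be the longest non-decreasing subsequence ending at position i. Then dp = [1, 1, 2, 1, 3, 1, 1, 2, 3, 3, 4, 2, 5, 1, 5, 3, 2, 6, 3].
The maximum is 6; one witness is 4, 8, 29, 34, 35, 42 at positions 7,8,9,11,15,18.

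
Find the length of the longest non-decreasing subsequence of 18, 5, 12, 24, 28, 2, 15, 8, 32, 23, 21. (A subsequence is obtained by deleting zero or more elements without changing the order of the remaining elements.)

5

Scanning left to right, the best length ending at each element is: 18→1, 5→1, 12→2, 24→3, 28→4, 2→1, 15→3, 8→2, 32→5, 23→4, 21→4.
So the longest non-decreasing subsequence has length 5, e.g. 5, 12, 24, 28, 32.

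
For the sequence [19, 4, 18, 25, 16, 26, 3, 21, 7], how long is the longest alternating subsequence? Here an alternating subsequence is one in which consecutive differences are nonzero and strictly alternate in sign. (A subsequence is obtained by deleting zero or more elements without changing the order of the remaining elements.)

A longest alternating subsequence is 19, 4, 18, 16, 26, 3, 21, 7 (positions 1,2,3,5,6,7,8,9); its 7 consecutive differences strictly alternate in sign, and length 8 is optimal.

8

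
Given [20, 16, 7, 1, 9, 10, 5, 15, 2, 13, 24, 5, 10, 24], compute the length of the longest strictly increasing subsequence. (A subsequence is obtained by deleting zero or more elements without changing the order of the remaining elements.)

5

One longest increasing subsequence is 7, 9, 10, 15, 24 (positions 3,5,6,8,11), of length 5; no longer one exists.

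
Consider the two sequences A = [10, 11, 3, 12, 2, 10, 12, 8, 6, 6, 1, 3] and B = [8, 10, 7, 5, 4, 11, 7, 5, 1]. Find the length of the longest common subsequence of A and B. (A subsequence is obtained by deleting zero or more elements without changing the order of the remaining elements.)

3

A longest common subsequence is 10, 11, 1 (length 3); the LCS DP confirms no longer common subsequence exists.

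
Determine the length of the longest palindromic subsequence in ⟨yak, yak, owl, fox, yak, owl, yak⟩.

5

Using dp[i][j] = 2 + dp[i+1][j−1] if the ends match, else max(dp[i+1][j], dp[i][j−1]):
dp[1][7] = 5. A witness is yak owl yak owl yak at positions 1,3,5,6,7.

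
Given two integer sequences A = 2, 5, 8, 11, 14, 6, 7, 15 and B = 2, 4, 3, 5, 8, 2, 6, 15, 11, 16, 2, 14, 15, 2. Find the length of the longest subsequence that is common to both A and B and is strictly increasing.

6

For each value that appears in both, track the longest common increasing run ending there.
The best achievable length is 6; one witness is 2, 5, 8, 11, 14, 15 (A-positions 1,2,3,4,5,8, B-positions 1,4,5,9,12,13).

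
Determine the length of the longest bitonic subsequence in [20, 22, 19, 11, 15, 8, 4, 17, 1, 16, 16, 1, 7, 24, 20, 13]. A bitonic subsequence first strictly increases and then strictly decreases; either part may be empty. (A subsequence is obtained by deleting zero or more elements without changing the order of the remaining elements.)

7

One longest bitonic subsequence is 20, 22, 19, 15, 8, 4, 1 (positions 1,2,3,5,6,7,12): it rises to 22 then falls. Length 7 is optimal.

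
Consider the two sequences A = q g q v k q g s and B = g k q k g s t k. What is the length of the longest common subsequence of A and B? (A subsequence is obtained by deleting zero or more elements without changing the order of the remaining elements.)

5

A longest common subsequence is gqkgs (length 5); the LCS DP confirms no longer common subsequence exists.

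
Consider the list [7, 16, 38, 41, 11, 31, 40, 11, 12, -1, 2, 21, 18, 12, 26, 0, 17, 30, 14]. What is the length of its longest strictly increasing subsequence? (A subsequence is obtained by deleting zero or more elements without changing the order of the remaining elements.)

Let dp[i] be the longest increasing subsequence ending at position i. Then dp = [1, 2, 3, 4, 2, 3, 4, 2, 3, 1, 2, 4, 4, 3, 5, 2, 4, 6, 4].
The maximum is 6; one witness is 7, 11, 12, 21, 26, 30 at positions 1,5,9,12,15,18.

6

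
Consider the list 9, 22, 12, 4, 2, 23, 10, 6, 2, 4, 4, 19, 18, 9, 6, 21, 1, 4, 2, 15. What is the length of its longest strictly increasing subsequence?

4

Let dp[i] be the longest increasing subsequence ending at position i. Then dp = [1, 2, 2, 1, 1, 3, 2, 2, 1, 2, 2, 3, 3, 3, 3, 4, 1, 2, 2, 4].
The maximum is 4; one witness is 9, 12, 19, 21 at positions 1,3,12,16.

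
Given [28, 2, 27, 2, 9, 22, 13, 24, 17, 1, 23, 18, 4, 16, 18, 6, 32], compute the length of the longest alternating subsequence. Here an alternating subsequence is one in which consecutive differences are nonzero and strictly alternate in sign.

Track the best alternating length ending on an up-step vs a down-step at each position: up/down = 1/1, 1/2, 3/2, 1/4, 5/4, 5/4, 5/6, 7/4, 7/8, 1/8, 9/8, 9/10, 9/10, 11/10, 11/10, 11/12, 13/1.
The maximum over both is 13; one such subsequence is 28, 2, 27, 2, 22, 13, 24, 17, 23, 4, 16, 6, 32.

13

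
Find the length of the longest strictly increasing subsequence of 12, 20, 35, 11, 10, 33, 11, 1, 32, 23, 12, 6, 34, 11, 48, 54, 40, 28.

One longest increasing subsequence is 12, 20, 33, 34, 48, 54 (positions 1,2,6,13,15,16), of length 6; no longer one exists.

6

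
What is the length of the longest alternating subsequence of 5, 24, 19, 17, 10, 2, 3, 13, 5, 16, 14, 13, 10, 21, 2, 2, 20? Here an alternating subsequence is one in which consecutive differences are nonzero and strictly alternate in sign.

10

A longest alternating subsequence is 5, 24, 10, 13, 5, 16, 14, 21, 2, 20 (positions 1,2,5,8,9,10,11,14,15,17); its 9 consecutive differences strictly alternate in sign, and length 10 is optimal.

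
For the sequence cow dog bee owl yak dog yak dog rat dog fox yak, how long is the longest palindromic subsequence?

One longest palindromic subsequence is yak dog rat dog yak (positions 5,8,9,10,12); it reads the same forward and backward, and the interval DP gives dp[1][12] = 5.

5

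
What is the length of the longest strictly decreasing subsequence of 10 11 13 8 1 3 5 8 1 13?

One longest decreasing subsequence is 10, 8, 3, 1 (positions 1,4,6,9), of length 4; no longer one exists.

4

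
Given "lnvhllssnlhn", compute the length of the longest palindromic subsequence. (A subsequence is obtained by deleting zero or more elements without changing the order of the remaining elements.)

8

One longest palindromic subsequence is nhlsslhn (positions 2,4,5,7,8,10,11,12); it reads the same forward and backward, and the interval DP gives dp[1][12] = 8.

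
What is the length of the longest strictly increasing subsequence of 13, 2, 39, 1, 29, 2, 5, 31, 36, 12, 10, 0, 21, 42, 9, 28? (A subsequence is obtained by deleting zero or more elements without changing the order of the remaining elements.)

6

One longest increasing subsequence is 1, 2, 5, 31, 36, 42 (positions 4,6,7,8,9,14), of length 6; no longer one exists.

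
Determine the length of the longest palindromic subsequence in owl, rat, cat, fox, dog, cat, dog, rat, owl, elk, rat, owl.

7

One longest palindromic subsequence is owl rat dog cat dog rat owl (positions 1,2,5,6,7,11,12); it reads the same forward and backward, and the interval DP gives dp[1][12] = 7.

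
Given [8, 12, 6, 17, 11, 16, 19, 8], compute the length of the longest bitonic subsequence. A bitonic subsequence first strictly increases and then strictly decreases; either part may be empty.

5

One longest bitonic subsequence is 8, 12, 17, 16, 8 (positions 1,2,4,6,8): it rises to 17 then falls. Length 5 is optimal.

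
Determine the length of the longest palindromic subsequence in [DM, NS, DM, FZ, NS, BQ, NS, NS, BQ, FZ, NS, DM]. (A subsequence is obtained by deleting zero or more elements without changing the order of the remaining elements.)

Using dp[i][j] = 2 + dp[i+1][j−1] if the ends match, else max(dp[i+1][j], dp[i][j−1]):
dp[1][12] = 10. A witness is DM NS FZ BQ NS NS BQ FZ NS DM at positions 1,2,4,6,7,8,9,10,11,12.

10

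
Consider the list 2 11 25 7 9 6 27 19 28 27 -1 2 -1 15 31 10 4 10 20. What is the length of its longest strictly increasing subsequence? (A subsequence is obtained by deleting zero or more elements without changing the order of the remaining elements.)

6

Let dp[i] be the longest increasing subsequence ending at position i. Then dp = [1, 2, 3, 2, 3, 2, 4, 4, 5, 5, 1, 2, 1, 4, 6, 4, 3, 4, 5].
The maximum is 6; one witness is 2, 11, 25, 27, 28, 31 at positions 1,2,3,7,9,15.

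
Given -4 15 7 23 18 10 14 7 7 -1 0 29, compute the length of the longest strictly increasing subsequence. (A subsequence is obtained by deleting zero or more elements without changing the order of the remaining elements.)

5

Scanning left to right, the best length ending at each element is: -4→1, 15→2, 7→2, 23→3, 18→3, 10→3, 14→4, 7→2, 7→2, -1→2, 0→3, 29→5.
So the longest increasing subsequence has length 5, e.g. -4, 7, 10, 14, 29.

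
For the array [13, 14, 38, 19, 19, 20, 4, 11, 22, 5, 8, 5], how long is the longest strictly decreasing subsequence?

5

Let dp[i] be the longest decreasing subsequence ending at position i. Then dp = [1, 1, 1, 2, 2, 2, 3, 3, 2, 4, 4, 5].
The maximum is 5; one witness is 38, 19, 11, 8, 5 at positions 3,4,8,11,12.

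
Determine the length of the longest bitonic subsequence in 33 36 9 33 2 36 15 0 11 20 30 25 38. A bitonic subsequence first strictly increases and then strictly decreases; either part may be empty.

One longest bitonic subsequence is 33, 36, 33, 30, 25 (positions 1,2,4,11,12): it rises to 36 then falls. Length 5 is optimal.

5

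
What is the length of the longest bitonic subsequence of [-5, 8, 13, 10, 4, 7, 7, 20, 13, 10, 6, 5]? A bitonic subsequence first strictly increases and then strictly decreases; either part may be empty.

8

One longest bitonic subsequence is -5, 8, 13, 20, 13, 10, 6, 5 (positions 1,2,3,8,9,10,11,12): it rises to 20 then falls. Length 8 is optimal.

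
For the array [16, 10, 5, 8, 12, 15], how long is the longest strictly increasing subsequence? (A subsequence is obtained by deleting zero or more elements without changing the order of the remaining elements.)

4

One longest increasing subsequence is 5, 8, 12, 15 (positions 3,4,5,6), of length 4; no longer one exists.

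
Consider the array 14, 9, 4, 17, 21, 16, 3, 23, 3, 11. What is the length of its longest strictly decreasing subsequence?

Let dp[i] be the longest decreasing subsequence ending at position i. Then dp = [1, 2, 3, 1, 1, 2, 4, 1, 4, 3].
The maximum is 4; one witness is 14, 9, 4, 3 at positions 1,2,3,7.

4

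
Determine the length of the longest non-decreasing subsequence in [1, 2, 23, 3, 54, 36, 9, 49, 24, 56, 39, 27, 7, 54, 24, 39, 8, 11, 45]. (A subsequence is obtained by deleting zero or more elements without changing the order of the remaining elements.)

Scanning left to right, the best length ending at each element is: 1→1, 2→2, 23→3, 3→3, 54→4, 36→4, 9→4, 49→5, 24→5, 56→6, 39→6, 27→6, 7→4, 54→7, 24→6, 39→7, 8→5, 11→6, 45→8.
So the longest non-decreasing subsequence has length 8, e.g. 1, 2, 3, 9, 24, 39, 39, 45.

8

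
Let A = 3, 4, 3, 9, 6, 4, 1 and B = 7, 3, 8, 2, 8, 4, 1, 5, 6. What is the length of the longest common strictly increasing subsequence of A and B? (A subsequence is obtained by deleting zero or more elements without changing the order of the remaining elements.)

3

A longest common strictly increasing subsequence is 3, 4, 6 (length 3); it appears in order in both A and B, and no longer such subsequence exists.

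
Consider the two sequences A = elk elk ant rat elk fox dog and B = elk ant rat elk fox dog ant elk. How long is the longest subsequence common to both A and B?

Backtracking the LCS table gives one alignment: elk (A2,B1) → ant (A3,B2) → rat (A4,B3) → elk (A5,B4) → fox (A6,B5) → dog (A7,B6).
So the longest common subsequence has length 6.

6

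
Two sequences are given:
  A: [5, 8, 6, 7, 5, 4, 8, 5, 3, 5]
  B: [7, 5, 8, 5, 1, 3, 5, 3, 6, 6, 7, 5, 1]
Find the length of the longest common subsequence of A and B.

6

A longest common subsequence is 5, 8, 5, 5, 3, 5 (length 6); the LCS DP confirms no longer common subsequence exists.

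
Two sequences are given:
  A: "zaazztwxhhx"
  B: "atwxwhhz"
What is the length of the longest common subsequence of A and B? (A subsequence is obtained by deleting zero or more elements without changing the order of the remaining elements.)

6

A longest common subsequence is atwxhh (length 6); the LCS DP confirms no longer common subsequence exists.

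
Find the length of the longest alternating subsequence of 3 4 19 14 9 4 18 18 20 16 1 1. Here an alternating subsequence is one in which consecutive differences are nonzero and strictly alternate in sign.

Track the best alternating length ending on an up-step vs a down-step at each position: up/down = 1/1, 2/1, 2/1, 2/3, 2/3, 2/3, 4/3, 4/3, 4/1, 4/5, 1/5, 1/5.
The maximum over both is 5; one such subsequence is 3, 19, 14, 18, 16.

5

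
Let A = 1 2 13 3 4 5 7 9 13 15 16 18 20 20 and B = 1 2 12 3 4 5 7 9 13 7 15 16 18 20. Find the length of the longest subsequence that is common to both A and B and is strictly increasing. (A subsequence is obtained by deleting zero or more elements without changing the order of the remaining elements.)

12

For each value that appears in both, track the longest common increasing run ending there.
The best achievable length is 12; one witness is 1, 2, 3, 4, 5, 7, 9, 13, 15, 16, 18, 20 (A-positions 1,2,4,5,6,7,8,9,10,11,12,13, B-positions 1,2,4,5,6,7,8,9,11,12,13,14).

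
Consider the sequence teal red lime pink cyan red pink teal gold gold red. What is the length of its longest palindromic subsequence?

Using dp[i][j] = 2 + dp[i+1][j−1] if the ends match, else max(dp[i+1][j], dp[i][j−1]):
dp[1][11] = 5. A witness is red pink red pink red at positions 2,4,6,7,11.

5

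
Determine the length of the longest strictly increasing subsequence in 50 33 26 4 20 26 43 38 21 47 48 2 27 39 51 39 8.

Let dp[i] be the longest increasing subsequence ending at position i. Then dp = [1, 1, 1, 1, 2, 3, 4, 4, 3, 5, 6, 1, 4, 5, 7, 5, 2].
The maximum is 7; one witness is 4, 20, 26, 43, 47, 48, 51 at positions 4,5,6,7,10,11,15.

7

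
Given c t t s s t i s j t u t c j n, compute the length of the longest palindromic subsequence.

Using dp[i][j] = 2 + dp[i+1][j−1] if the ends match, else max(dp[i+1][j], dp[i][j−1]):
dp[1][15] = 9. A witness is cttsisttc at positions 1,2,3,5,7,8,10,12,13.

9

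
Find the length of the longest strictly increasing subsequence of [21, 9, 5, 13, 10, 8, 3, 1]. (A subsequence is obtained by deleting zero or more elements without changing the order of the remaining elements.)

Let dp[i] be the longest increasing subsequence ending at position i. Then dp = [1, 1, 1, 2, 2, 2, 1, 1].
The maximum is 2; one witness is 9, 13 at positions 2,4.

2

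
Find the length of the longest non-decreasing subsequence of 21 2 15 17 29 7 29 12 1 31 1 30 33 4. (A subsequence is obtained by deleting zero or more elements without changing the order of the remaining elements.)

Scanning left to right, the best length ending at each element is: 21→1, 2→1, 15→2, 17→3, 29→4, 7→2, 29→5, 12→3, 1→1, 31→6, 1→2, 30→6, 33→7, 4→3.
So the longest non-decreasing subsequence has length 7, e.g. 2, 15, 17, 29, 29, 31, 33.

7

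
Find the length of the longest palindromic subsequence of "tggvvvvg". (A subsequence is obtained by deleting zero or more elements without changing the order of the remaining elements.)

Using dp[i][j] = 2 + dp[i+1][j−1] if the ends match, else max(dp[i+1][j], dp[i][j−1]):
dp[1][8] = 6. A witness is gvvvvg at positions 2,4,5,6,7,8.

6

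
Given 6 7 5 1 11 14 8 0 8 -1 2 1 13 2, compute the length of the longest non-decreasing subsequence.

5

One longest non-decreasing subsequence is 6, 7, 8, 8, 13 (positions 1,2,7,9,13), of length 5; no longer one exists.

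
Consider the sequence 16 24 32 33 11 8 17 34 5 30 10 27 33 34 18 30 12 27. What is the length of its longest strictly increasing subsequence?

5

One longest increasing subsequence is 16, 24, 32, 33, 34 (positions 1,2,3,4,8), of length 5; no longer one exists.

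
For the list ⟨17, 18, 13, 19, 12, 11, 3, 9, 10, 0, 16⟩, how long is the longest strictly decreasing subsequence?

Let dp[i] be the longest decreasing subsequence ending at position i. Then dp = [1, 1, 2, 1, 3, 4, 5, 5, 5, 6, 2].
The maximum is 6; one witness is 17, 13, 12, 11, 3, 0 at positions 1,3,5,6,7,10.

6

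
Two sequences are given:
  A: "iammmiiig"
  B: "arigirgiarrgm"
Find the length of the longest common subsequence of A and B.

A longest common subsequence is aiiig (length 5); the LCS DP confirms no longer common subsequence exists.

5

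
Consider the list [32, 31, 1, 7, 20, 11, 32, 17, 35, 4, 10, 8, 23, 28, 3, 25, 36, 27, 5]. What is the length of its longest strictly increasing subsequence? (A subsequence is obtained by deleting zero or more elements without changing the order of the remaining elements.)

One longest increasing subsequence is 1, 7, 11, 17, 23, 28, 36 (positions 3,4,6,8,13,14,17), of length 7; no longer one exists.

7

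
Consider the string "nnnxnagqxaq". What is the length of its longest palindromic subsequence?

One longest palindromic subsequence is nnnn (positions 1,2,3,5); it reads the same forward and backward, and the interval DP gives dp[1][11] = 4.

4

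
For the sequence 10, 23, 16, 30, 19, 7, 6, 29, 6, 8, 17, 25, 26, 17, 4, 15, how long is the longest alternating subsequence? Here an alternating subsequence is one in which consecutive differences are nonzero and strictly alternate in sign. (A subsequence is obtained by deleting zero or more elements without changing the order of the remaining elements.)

10

Track the best alternating length ending on an up-step vs a down-step at each position: up/down = 1/1, 2/1, 2/3, 4/1, 4/5, 1/5, 1/5, 6/5, 1/7, 8/7, 8/7, 8/7, 8/7, 8/9, 1/9, 10/9.
The maximum over both is 10; one such subsequence is 10, 23, 16, 30, 19, 29, 6, 8, 4, 15.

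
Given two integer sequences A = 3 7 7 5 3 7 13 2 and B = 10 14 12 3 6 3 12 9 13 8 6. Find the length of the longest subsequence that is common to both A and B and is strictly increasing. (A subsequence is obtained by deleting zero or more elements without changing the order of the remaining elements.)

A longest common strictly increasing subsequence is 3, 13 (length 2); it appears in order in both A and B, and no longer such subsequence exists.

2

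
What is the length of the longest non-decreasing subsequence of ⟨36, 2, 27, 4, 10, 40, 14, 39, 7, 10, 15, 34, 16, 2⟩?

6

Let dp[i] be the longest non-decreasing subsequence ending at position i. Then dp = [1, 1, 2, 2, 3, 4, 4, 5, 3, 4, 5, 6, 6, 2].
The maximum is 6; one witness is 2, 4, 10, 14, 15, 34 at positions 2,4,5,7,11,12.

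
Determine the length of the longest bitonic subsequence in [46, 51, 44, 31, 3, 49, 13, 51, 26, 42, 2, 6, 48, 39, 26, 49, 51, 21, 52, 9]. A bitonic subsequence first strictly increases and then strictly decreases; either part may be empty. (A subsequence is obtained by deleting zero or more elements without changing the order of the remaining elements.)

9

Let inc[i] be the LIS ending at i and dec[i] the longest strictly decreasing subsequence starting at i. inc = [1, 2, 1, 1, 1, 2, 2, 3, 3, 4, 1, 2, 5, 4, 3, 6, 7, 3, 8, 3], dec = [7, 7, 6, 4, 2, 6, 2, 6, 3, 5, 1, 1, 5, 4, 3, 3, 3, 2, 2, 1].
max_i inc[i]+dec[i]−1 = 9, with one witness 3, 13, 26, 42, 48, 39, 26, 21, 9.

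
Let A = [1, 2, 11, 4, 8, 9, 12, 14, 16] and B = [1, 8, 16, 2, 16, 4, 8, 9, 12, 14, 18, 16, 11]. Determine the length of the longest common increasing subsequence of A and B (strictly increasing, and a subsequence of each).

8

For each value that appears in both, track the longest common increasing run ending there.
The best achievable length is 8; one witness is 1, 2, 4, 8, 9, 12, 14, 16 (A-positions 1,2,4,5,6,7,8,9, B-positions 1,4,6,7,8,9,10,12).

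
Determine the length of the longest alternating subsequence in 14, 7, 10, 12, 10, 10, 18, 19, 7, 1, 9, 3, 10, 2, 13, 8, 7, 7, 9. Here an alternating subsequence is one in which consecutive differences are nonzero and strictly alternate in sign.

13

A longest alternating subsequence is 14, 7, 12, 10, 18, 7, 9, 3, 10, 2, 13, 8, 9 (positions 1,2,4,5,7,9,11,12,13,14,15,16,19); its 12 consecutive differences strictly alternate in sign, and length 13 is optimal.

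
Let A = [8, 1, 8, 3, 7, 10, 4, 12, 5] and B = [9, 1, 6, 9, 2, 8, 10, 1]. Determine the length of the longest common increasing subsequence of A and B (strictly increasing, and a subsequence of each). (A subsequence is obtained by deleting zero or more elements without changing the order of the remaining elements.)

3

For each value that appears in both, track the longest common increasing run ending there.
The best achievable length is 3; one witness is 1, 8, 10 (A-positions 2,3,6, B-positions 2,6,7).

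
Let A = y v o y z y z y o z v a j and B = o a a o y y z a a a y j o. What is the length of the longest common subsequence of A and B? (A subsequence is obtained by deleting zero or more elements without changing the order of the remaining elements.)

Backtracking the LCS table gives one alignment: o (A3,B4) → y (A4,B5) → y (A6,B6) → z (A7,B7) → y (A8,B11) → o (A9,B13).
So the longest common subsequence has length 6.

6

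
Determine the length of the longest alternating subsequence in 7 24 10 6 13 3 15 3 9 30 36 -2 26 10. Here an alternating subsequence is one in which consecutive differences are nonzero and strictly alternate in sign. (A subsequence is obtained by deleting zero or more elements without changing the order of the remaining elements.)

Track the best alternating length ending on an up-step vs a down-step at each position: up/down = 1/1, 2/1, 2/3, 1/3, 4/3, 1/5, 6/3, 1/7, 8/7, 8/1, 8/1, 1/9, 10/9, 10/11.
The maximum over both is 11; one such subsequence is 7, 24, 10, 13, 3, 15, 3, 9, -2, 26, 10.

11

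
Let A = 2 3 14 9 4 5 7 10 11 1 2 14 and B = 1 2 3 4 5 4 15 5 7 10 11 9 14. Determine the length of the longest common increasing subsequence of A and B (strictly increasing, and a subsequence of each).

A longest common strictly increasing subsequence is 2, 3, 4, 5, 7, 10, 11, 14 (length 8); it appears in order in both A and B, and no longer such subsequence exists.

8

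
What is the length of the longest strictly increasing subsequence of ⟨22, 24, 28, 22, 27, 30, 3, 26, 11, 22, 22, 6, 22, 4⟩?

Let dp[i] be the longest increasing subsequence ending at position i. Then dp = [1, 2, 3, 1, 3, 4, 1, 3, 2, 3, 3, 2, 3, 2].
The maximum is 4; one witness is 22, 24, 28, 30 at positions 1,2,3,6.

4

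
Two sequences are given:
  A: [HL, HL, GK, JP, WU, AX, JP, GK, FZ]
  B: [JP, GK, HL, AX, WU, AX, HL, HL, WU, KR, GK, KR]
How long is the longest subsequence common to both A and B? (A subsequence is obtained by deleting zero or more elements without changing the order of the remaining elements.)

A longest common subsequence is HL, HL, WU, GK (length 4); the LCS DP confirms no longer common subsequence exists.

4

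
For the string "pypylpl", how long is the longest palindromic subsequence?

One longest palindromic subsequence is pypyp (positions 1,2,3,4,6); it reads the same forward and backward, and the interval DP gives dp[1][7] = 5.

5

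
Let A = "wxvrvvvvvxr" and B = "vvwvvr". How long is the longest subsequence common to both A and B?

Backtracking the LCS table gives one alignment: v (A3,B1) → v (A5,B2) → v (A8,B4) → v (A9,B5) → r (A11,B6).
So the longest common subsequence has length 5.

5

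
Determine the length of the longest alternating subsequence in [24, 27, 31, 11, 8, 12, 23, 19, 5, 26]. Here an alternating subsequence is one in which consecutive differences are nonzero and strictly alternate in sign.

A longest alternating subsequence is 24, 27, 11, 23, 19, 26 (positions 1,2,4,7,8,10); its 5 consecutive differences strictly alternate in sign, and length 6 is optimal.

6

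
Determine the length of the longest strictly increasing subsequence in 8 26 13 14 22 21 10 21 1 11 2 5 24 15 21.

One longest increasing subsequence is 8, 13, 14, 22, 24 (positions 1,3,4,5,13), of length 5; no longer one exists.

5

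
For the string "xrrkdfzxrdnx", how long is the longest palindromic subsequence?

5

Using dp[i][j] = 2 + dp[i+1][j−1] if the ends match, else max(dp[i+1][j], dp[i][j−1]):
dp[1][12] = 5. A witness is xdrdx at positions 1,5,9,10,12.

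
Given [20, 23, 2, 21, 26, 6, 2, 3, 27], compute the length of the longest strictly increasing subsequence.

Let dp[i] be the longest increasing subsequence ending at position i. Then dp = [1, 2, 1, 2, 3, 2, 1, 2, 4].
The maximum is 4; one witness is 20, 23, 26, 27 at positions 1,2,5,9.

4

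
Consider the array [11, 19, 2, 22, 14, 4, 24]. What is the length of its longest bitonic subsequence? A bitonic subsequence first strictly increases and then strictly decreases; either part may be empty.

Let inc[i] be the LIS ending at i and dec[i] the longest strictly decreasing subsequence starting at i. inc = [1, 2, 1, 3, 2, 2, 4], dec = [2, 3, 1, 3, 2, 1, 1].
max_i inc[i]+dec[i]−1 = 5, with one witness 11, 19, 22, 14, 4.

5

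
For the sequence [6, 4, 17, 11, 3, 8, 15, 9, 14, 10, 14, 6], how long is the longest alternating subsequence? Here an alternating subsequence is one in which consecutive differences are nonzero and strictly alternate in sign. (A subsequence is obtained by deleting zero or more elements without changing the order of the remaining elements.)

A longest alternating subsequence is 6, 4, 17, 11, 15, 9, 14, 10, 14, 6 (positions 1,2,3,4,7,8,9,10,11,12); its 9 consecutive differences strictly alternate in sign, and length 10 is optimal.

10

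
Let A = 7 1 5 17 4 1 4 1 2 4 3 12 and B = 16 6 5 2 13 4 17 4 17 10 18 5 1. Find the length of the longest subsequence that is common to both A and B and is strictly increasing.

A longest common strictly increasing subsequence is 2, 4 (length 2); it appears in order in both A and B, and no longer such subsequence exists.

2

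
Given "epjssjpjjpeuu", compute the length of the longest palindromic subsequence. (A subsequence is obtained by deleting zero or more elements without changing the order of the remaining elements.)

9

Using dp[i][j] = 2 + dp[i+1][j−1] if the ends match, else max(dp[i+1][j], dp[i][j−1]):
dp[1][13] = 9. A witness is epjjpjjpe at positions 1,2,3,6,7,8,9,10,11.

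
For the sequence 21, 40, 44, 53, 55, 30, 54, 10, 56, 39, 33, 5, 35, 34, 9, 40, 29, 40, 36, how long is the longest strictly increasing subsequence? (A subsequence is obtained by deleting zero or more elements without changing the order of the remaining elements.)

6

Let dp[i] be the longest increasing subsequence ending at position i. Then dp = [1, 2, 3, 4, 5, 2, 5, 1, 6, 3, 3, 1, 4, 4, 2, 5, 3, 5, 5].
The maximum is 6; one witness is 21, 40, 44, 53, 55, 56 at positions 1,2,3,4,5,9.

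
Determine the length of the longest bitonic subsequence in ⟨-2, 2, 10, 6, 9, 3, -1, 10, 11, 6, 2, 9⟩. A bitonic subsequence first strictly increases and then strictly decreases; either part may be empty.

8

One longest bitonic subsequence is -2, 2, 6, 9, 10, 11, 6, 2 (positions 1,2,4,5,8,9,10,11): it rises to 11 then falls. Length 8 is optimal.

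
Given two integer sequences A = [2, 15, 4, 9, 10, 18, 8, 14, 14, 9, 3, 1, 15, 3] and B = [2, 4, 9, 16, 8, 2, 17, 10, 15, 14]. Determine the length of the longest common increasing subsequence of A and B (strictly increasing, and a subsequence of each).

5

For each value that appears in both, track the longest common increasing run ending there.
The best achievable length is 5; one witness is 2, 4, 9, 10, 15 (A-positions 1,3,4,5,13, B-positions 1,2,3,8,9).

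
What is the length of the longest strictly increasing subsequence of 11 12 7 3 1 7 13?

Scanning left to right, the best length ending at each element is: 11→1, 12→2, 7→1, 3→1, 1→1, 7→2, 13→3.
So the longest increasing subsequence has length 3, e.g. 11, 12, 13.

3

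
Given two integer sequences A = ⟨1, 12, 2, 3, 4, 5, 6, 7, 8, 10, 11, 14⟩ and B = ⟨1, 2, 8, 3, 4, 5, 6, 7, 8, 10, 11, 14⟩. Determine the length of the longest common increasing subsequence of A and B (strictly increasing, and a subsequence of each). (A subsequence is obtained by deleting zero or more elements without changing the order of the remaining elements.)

A longest common strictly increasing subsequence is 1, 2, 3, 4, 5, 6, 7, 8, 10, 11, 14 (length 11); it appears in order in both A and B, and no longer such subsequence exists.

11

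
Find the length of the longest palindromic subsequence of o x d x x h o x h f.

One longest palindromic subsequence is oxxxo (positions 1,2,4,5,7); it reads the same forward and backward, and the interval DP gives dp[1][10] = 5.

5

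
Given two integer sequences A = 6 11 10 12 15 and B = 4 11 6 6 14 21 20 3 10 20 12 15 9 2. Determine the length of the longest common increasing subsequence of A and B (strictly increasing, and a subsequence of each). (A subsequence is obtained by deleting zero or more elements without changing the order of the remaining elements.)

4

A longest common strictly increasing subsequence is 6, 10, 12, 15 (length 4); it appears in order in both A and B, and no longer such subsequence exists.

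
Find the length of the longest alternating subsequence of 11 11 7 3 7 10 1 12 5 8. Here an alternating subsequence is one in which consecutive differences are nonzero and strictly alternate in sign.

7

A longest alternating subsequence is 11, 3, 7, 1, 12, 5, 8 (positions 1,4,5,7,8,9,10); its 6 consecutive differences strictly alternate in sign, and length 7 is optimal.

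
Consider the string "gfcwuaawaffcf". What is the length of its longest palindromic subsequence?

8

Using dp[i][j] = 2 + dp[i+1][j−1] if the ends match, else max(dp[i+1][j], dp[i][j−1]):
dp[1][13] = 8. A witness is fcwaawcf at positions 2,3,4,6,7,8,12,13.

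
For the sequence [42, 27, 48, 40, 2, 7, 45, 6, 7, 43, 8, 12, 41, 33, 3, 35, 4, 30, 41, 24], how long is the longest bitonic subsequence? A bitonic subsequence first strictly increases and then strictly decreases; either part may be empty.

One longest bitonic subsequence is 2, 6, 7, 8, 12, 41, 35, 30, 24 (positions 5,8,9,11,12,13,16,18,20): it rises to 41 then falls. Length 9 is optimal.

9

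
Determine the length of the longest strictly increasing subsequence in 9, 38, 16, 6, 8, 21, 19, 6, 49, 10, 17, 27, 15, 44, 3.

6

Scanning left to right, the best length ending at each element is: 9→1, 38→2, 16→2, 6→1, 8→2, 21→3, 19→3, 6→1, 49→4, 10→3, 17→4, 27→5, 15→4, 44→6, 3→1.
So the longest increasing subsequence has length 6, e.g. 6, 8, 10, 17, 27, 44.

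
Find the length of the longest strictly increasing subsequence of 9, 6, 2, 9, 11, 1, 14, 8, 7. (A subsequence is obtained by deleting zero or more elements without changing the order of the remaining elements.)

Let dp[i] be the longest increasing subsequence ending at position i. Then dp = [1, 1, 1, 2, 3, 1, 4, 2, 2].
The maximum is 4; one witness is 6, 9, 11, 14 at positions 2,4,5,7.

4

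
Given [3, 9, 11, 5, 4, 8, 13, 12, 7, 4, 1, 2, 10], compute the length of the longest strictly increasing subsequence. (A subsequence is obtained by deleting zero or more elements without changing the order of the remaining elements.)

4

Let dp[i] be the longest increasing subsequence ending at position i. Then dp = [1, 2, 3, 2, 2, 3, 4, 4, 3, 2, 1, 2, 4].
The maximum is 4; one witness is 3, 9, 11, 13 at positions 1,2,3,7.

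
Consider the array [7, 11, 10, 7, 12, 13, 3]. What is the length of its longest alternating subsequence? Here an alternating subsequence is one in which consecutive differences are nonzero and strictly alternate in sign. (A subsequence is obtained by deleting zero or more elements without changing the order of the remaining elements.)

5

A longest alternating subsequence is 7, 11, 10, 12, 3 (positions 1,2,3,5,7); its 4 consecutive differences strictly alternate in sign, and length 5 is optimal.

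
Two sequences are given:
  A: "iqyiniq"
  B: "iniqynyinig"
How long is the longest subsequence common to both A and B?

Backtracking the LCS table gives one alignment: i (A1,B3) → q (A2,B4) → y (A3,B7) → i (A4,B8) → n (A5,B9) → i (A6,B10).
So the longest common subsequence has length 6.

6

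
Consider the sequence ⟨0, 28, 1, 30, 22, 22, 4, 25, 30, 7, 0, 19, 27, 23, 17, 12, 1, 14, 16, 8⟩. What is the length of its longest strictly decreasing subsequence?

6

Let dp[i] be the longest decreasing subsequence ending at position i. Then dp = [1, 1, 2, 1, 2, 2, 3, 2, 1, 3, 4, 3, 2, 3, 4, 5, 6, 5, 5, 6].
The maximum is 6; one witness is 28, 22, 19, 17, 12, 1 at positions 2,5,12,15,16,17.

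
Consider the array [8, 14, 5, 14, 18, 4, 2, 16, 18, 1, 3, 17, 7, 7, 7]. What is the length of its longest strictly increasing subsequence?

Scanning left to right, the best length ending at each element is: 8→1, 14→2, 5→1, 14→2, 18→3, 4→1, 2→1, 16→3, 18→4, 1→1, 3→2, 17→4, 7→3, 7→3, 7→3.
So the longest increasing subsequence has length 4, e.g. 8, 14, 16, 18.

4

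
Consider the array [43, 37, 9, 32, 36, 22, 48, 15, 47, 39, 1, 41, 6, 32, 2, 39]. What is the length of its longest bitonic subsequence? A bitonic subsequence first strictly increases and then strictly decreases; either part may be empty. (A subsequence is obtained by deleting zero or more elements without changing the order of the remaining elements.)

One longest bitonic subsequence is 9, 32, 36, 48, 47, 41, 32, 2 (positions 3,4,5,7,9,12,14,15): it rises to 48 then falls. Length 8 is optimal.

8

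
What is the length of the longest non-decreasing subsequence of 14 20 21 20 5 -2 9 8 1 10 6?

Scanning left to right, the best length ending at each element is: 14→1, 20→2, 21→3, 20→3, 5→1, -2→1, 9→2, 8→2, 1→2, 10→3, 6→3.
So the longest non-decreasing subsequence has length 3, e.g. 14, 20, 21.

3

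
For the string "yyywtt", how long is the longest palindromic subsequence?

One longest palindromic subsequence is yyy (positions 1,2,3); it reads the same forward and backward, and the interval DP gives dp[1][6] = 3.

3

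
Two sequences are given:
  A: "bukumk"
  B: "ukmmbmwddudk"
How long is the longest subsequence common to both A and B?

4

Backtracking the LCS table gives one alignment: u (A2,B1) → k (A3,B2) → u (A4,B10) → k (A6,B12).
So the longest common subsequence has length 4.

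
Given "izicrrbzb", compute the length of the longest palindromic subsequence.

Using dp[i][j] = 2 + dp[i+1][j−1] if the ends match, else max(dp[i+1][j], dp[i][j−1]):
dp[1][9] = 4. A witness is zrrz at positions 2,5,6,8.

4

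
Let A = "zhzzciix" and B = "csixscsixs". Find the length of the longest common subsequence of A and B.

4

A longest common subsequence is ciix (length 4); the LCS DP confirms no longer common subsequence exists.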